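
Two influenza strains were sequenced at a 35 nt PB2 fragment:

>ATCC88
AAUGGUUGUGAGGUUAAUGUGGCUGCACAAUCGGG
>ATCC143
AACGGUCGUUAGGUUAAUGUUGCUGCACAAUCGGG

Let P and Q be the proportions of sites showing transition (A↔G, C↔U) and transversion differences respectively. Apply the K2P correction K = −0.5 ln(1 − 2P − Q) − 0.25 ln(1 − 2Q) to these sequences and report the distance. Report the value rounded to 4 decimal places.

Mismatches occur at site 3 (U→C, transition), site 7 (U→C, transition), site 10 (G→U, transversion), site 21 (G→U, transversion).
Of the 4 differences, 2 transitions and 2 transversions over 35 sites: P = 2/35 = 0.057143, Q = 2/35 = 0.057143.
d = −0.5·ln(0.828571) − 0.25·ln(0.885714) = −0.5·(-0.188053) − 0.25·(-0.121361) = 0.1244.

0.1244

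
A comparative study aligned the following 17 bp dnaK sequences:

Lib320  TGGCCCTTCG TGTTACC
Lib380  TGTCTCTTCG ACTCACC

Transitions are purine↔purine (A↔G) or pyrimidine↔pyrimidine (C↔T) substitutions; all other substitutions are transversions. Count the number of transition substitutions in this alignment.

2

The sequences differ at positions 3 (G/T, transversion), 5 (C/T, transition), 11 (T/A, transversion), 12 (G/C, transversion), 14 (T/C, transition).
Of the 5 differences, 2 transitions and 3 transversions, so the answer is 2.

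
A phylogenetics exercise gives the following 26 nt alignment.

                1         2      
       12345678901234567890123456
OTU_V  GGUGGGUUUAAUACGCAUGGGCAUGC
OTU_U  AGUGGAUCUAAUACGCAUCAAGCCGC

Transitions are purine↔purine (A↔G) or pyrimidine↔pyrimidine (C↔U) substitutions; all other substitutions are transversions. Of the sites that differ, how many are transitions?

6

The sequences differ at positions 1 (G/A, transition), 6 (G/A, transition), 8 (U/C, transition), 19 (G/C, transversion), 20 (G/A, transition), 21 (G/A, transition), 22 (C/G, transversion), 23 (A/C, transversion), 24 (U/C, transition).
Of the 9 differences, 6 transitions and 3 transversions, so the answer is 6.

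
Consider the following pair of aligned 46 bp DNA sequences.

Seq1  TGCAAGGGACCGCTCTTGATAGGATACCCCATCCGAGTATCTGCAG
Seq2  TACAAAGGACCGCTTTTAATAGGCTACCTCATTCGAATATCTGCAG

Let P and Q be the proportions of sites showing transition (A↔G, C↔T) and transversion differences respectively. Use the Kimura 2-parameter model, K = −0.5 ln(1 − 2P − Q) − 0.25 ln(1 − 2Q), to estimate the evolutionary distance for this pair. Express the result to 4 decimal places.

Mismatches occur at site 2 (G↔A, transition), site 6 (G↔A, transition), site 15 (C↔T, transition), site 18 (G↔A, transition), site 24 (A↔C, transversion), site 29 (C↔T, transition), site 33 (C↔T, transition), site 37 (G↔A, transition).
Of the 8 differences, 7 transitions and 1 transversion over 46 sites: P = 7/46 = 0.152174, Q = 1/46 = 0.021739.
d = −0.5·ln(0.673913) − 0.25·ln(0.956522) = −0.5·(-0.394654) − 0.25·(-0.044451) = 0.2084.

0.2084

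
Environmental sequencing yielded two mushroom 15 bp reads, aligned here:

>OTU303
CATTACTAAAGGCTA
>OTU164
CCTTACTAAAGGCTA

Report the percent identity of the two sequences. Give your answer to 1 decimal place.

93.3%

The sequences differ at position 2 (A/C).
14 of the 15 sites match, so the percent identity is 14/15 × 100 = 93.3%.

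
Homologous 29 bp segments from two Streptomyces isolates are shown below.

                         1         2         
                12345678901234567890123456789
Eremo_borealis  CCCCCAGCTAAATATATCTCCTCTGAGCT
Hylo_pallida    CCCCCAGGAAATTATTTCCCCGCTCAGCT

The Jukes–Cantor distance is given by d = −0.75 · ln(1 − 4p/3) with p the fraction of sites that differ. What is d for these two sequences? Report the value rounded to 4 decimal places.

0.2913

The sequences differ at positions 8 (C/G), 9 (T/A), 12 (A/T), 16 (A/T), 19 (T/C), 22 (T/G), 25 (G/C).
p = 7/29 = 0.241379.
d = −0.75 · ln(1 − (4/3)·0.241379) = −0.75 · ln(0.678161) = −0.75 · (-0.388371) = 0.2913.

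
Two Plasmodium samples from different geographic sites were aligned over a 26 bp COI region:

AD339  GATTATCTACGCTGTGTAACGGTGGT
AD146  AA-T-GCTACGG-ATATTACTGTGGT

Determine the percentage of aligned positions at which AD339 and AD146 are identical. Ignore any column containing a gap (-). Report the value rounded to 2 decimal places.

Excluding the 3 gap columns leaves 23 comparable sites.
Mismatches occur at site 1 (G/A), site 6 (T/G), site 12 (C/G), site 14 (G/A), site 16 (G/A), site 18 (A/T), site 21 (G/T).
16 of the 23 comparable sites match, so the percent identity is 16/23 × 100 = 69.57%.

69.57%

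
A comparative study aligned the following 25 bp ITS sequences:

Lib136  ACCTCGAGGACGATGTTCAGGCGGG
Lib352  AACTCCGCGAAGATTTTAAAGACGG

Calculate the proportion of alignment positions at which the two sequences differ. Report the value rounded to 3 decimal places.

The sequences differ at positions 2 (C/A), 6 (G/C), 7 (A/G), 8 (G/C), 11 (C/A), 15 (G/T), 18 (C/A), 20 (G/A), 22 (C/A), 23 (G/C).
There are 10 differences over 25 sites, so p = 10/25 = 0.400.

0.400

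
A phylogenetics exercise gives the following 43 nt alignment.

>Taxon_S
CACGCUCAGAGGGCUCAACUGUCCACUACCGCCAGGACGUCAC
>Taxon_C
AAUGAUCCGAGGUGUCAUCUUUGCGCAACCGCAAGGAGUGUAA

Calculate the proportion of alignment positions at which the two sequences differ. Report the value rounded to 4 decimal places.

0.3953

The sequences differ at positions 1 (C/A), 3 (C/U), 5 (C/A), 8 (A/C), 13 (G/U), 14 (C/G), 18 (A/U), 21 (G/U), 23 (C/G), 25 (A/G), 27 (U/A), 33 (C/A), 38 (C/G), 39 (G/U), 40 (U/G), 41 (C/U), 43 (C/A).
There are 17 differences over 43 sites, so p = 17/43 = 0.3953.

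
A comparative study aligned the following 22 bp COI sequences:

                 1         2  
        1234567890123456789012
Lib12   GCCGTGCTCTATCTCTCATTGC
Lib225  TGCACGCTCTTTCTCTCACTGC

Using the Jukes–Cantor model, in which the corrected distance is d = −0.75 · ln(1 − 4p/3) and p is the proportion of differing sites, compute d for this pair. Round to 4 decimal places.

The sequences differ at positions 1 (G/T), 2 (C/G), 4 (G/A), 5 (T/C), 11 (A/T), 19 (T/C).
p = 6/22 = 0.272727.
d = −0.75 · ln(1 − (4/3)·0.272727) = −0.75 · ln(0.636364) = −0.75 · (-0.451985) = 0.3390.

0.3390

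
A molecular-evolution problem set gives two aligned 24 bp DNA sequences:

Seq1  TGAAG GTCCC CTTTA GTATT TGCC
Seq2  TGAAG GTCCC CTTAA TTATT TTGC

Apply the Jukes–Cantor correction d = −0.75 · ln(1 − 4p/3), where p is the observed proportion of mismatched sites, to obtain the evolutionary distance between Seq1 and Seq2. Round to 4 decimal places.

0.1885

The sequences differ at positions 14 (T/A), 16 (G/T), 22 (G/T), 23 (C/G).
p = 4/24 = 0.166667.
d = −0.75 · ln(1 − (4/3)·0.166667) = −0.75 · ln(0.777777) = −0.75 · (-0.251315) = 0.1885.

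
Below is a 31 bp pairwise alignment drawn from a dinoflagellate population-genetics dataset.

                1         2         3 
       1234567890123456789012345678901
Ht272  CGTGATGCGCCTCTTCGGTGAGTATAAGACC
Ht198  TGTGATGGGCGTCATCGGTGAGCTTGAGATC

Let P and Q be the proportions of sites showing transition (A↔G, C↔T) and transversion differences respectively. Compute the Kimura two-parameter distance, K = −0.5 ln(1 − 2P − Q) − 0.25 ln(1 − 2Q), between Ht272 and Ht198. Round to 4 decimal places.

0.3194

Differing sites — 1:C/T (Ti); 8:C/G (Tv); 11:C/G (Tv); 14:T/A (Tv); 23:T/C (Ti); 24:A/T (Tv); 26:A/G (Ti); 30:C/T (Ti).
Of the 8 differences, 4 transitions and 4 transversions over 31 sites: P = 4/31 = 0.129032, Q = 4/31 = 0.129032.
d = −0.5·ln(0.612904) − 0.25·ln(0.741936) = −0.5·(-0.489547) − 0.25·(-0.298492) = 0.3194.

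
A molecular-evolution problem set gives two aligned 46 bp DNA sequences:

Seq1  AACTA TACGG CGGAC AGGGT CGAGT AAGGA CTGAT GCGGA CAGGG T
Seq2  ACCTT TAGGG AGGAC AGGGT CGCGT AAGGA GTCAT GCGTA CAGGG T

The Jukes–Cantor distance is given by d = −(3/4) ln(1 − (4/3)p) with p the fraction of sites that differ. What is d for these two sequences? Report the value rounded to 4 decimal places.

0.1979

Mismatches occur at site 2 (A→C), site 5 (A→T), site 8 (C→G), site 11 (C→A), site 23 (A→C), site 31 (C→G), site 33 (G→C), site 39 (G→T).
p = 8/46 = 0.173913.
d = −0.75 · ln(1 − (4/3)·0.173913) = −0.75 · ln(0.768116) = −0.75 · (-0.263815) = 0.1979.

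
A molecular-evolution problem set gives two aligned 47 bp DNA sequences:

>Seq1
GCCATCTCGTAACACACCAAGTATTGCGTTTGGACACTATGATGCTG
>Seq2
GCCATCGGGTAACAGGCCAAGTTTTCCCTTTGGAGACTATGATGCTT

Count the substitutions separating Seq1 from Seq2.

Mismatches occur at site 7 (T/G), site 8 (C/G), site 15 (C/G), site 16 (A/G), site 23 (A/T), site 26 (G/C), site 28 (G/C), site 35 (C/G), site 47 (G/T).
That gives 9 mismatches out of 47 aligned sites, so the Hamming distance is 9.

9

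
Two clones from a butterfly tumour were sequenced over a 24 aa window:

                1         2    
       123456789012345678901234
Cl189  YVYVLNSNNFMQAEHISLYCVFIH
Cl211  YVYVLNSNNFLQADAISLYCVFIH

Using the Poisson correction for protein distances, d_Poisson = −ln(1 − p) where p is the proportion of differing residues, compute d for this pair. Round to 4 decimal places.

0.1335

Mismatches occur at site 11 (M→L), site 14 (E→D), site 15 (H→A).
p = 3/24 = 0.125000.
d = −ln(1 − 0.125000) = −ln(0.875000) = 0.1335.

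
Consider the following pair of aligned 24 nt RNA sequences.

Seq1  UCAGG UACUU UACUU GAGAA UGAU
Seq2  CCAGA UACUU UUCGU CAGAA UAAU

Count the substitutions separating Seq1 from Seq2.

Mismatches occur at site 1 (U↔C), site 5 (G↔A), site 12 (A↔U), site 14 (U↔G), site 16 (G↔C), site 22 (G↔A).
That gives 6 mismatches out of 24 aligned sites, so the Hamming distance is 6.

6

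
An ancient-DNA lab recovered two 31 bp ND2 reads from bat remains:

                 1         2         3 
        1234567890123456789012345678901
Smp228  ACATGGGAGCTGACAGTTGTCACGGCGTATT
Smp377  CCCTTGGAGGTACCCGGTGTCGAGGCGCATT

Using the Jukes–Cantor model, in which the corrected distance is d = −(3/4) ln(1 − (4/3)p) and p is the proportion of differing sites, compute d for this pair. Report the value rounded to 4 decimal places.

0.4806

Differing sites — 1:A/C; 3:A/C; 5:G/T; 10:C/G; 12:G/A; 13:A/C; 15:A/C; 17:T/G; 22:A/G; 23:C/A; 28:T/C.
p = 11/31 = 0.354839.
d = −0.75 · ln(1 − (4/3)·0.354839) = −0.75 · ln(0.526881) = −0.75 · (-0.640781) = 0.4806.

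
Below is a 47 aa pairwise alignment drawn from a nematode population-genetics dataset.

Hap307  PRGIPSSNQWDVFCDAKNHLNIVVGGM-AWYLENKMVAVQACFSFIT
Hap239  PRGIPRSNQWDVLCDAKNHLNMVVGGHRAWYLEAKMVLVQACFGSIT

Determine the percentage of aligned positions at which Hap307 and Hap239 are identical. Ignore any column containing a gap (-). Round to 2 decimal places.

Excluding the 1 gap column leaves 46 comparable sites.
The sequences differ at positions 6 (S/R), 13 (F/L), 22 (I/M), 27 (M/H), 34 (N/A), 38 (A/L), 44 (S/G), 45 (F/S).
38 of the 46 comparable sites match, so the percent identity is 38/46 × 100 = 82.61%.

82.61%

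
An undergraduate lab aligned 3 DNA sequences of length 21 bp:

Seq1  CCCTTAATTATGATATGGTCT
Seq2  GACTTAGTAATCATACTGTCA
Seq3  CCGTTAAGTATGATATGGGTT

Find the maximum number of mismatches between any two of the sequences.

12

Pairwise Hamming distances:
  Seq1 vs Seq2: 8
  Seq1 vs Seq3: 4
  Seq2 vs Seq3: 12
The largest is 12, between Seq2 and Seq3.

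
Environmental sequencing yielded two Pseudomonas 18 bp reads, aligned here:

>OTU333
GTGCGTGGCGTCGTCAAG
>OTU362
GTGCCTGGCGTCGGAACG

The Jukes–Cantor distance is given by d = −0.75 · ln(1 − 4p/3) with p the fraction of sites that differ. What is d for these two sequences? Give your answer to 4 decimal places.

Mismatches occur at site 5 (G/C), site 14 (T/G), site 15 (C/A), site 17 (A/C).
p = 4/18 = 0.222222.
d = −0.75 · ln(1 − (4/3)·0.222222) = −0.75 · ln(0.703704) = −0.75 · (-0.351397) = 0.2635.

0.2635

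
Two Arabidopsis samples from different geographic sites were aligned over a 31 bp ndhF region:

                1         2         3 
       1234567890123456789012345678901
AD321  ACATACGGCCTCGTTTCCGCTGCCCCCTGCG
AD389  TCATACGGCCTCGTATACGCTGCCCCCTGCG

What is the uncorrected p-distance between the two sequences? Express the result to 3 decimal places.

0.097

Mismatches occur at site 1 (A/T), site 15 (T/A), site 17 (C/A).
There are 3 differences over 31 sites, so p = 3/31 = 0.097.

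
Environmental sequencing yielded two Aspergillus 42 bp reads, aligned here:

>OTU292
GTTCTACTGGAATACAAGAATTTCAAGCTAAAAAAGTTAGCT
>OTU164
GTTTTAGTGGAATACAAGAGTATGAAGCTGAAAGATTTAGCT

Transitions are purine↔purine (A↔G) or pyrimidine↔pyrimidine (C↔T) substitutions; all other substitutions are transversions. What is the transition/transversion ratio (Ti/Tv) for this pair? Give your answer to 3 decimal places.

1.000

Mismatches occur at site 4 (C↔T, transition), site 7 (C↔G, transversion), site 20 (A↔G, transition), site 22 (T↔A, transversion), site 24 (C↔G, transversion), site 30 (A↔G, transition), site 34 (A↔G, transition), site 36 (G↔T, transversion).
Of the 8 differences, 4 transitions and 4 transversions, so Ti/Tv = 4/4 = 1.000.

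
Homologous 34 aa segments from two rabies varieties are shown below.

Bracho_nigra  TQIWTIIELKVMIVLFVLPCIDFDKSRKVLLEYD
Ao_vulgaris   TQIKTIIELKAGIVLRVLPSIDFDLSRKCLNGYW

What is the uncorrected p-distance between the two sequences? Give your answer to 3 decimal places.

Mismatches occur at site 4 (W→K), site 11 (V→A), site 12 (M→G), site 16 (F→R), site 20 (C→S), site 25 (K→L), site 29 (V→C), site 31 (L→N), site 32 (E→G), site 34 (D→W).
There are 10 differences over 34 sites, so p = 10/34 = 0.294.

0.294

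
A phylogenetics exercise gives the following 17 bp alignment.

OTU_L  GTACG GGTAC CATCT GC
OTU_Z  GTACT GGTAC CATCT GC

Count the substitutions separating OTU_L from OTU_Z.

1

A single mismatch occurs at site 5 (G↔T).
That gives 1 mismatch out of 17 aligned sites, so the Hamming distance is 1.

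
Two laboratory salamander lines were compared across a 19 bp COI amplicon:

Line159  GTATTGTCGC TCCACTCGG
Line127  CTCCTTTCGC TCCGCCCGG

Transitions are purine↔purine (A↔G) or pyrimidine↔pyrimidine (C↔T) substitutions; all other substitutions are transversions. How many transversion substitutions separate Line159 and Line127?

Differing sites — 1:G/C (Tv); 3:A/C (Tv); 4:T/C (Ti); 6:G/T (Tv); 14:A/G (Ti); 16:T/C (Ti).
Of the 6 differences, 3 transitions and 3 transversions, so the answer is 3.

3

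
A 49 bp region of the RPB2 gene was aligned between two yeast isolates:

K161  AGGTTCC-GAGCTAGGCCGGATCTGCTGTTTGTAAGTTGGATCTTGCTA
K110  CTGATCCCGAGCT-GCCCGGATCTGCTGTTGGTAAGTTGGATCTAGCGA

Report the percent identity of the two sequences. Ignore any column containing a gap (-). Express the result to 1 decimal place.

85.1%

Excluding the 2 gap columns leaves 47 comparable sites.
Differing sites — 1:A/C; 2:G/T; 4:T/A; 16:G/C; 31:T/G; 45:T/A; 48:T/G.
40 of the 47 comparable sites match, so the percent identity is 40/47 × 100 = 85.1%.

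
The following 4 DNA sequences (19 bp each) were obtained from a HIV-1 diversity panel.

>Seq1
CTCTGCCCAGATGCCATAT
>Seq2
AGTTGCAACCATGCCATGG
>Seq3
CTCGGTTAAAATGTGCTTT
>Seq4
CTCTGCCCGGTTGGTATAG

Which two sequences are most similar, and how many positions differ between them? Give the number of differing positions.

Pairwise Hamming distances:
  Seq1 vs Seq2: 9
  Seq1 vs Seq3: 9
  Seq1 vs Seq4: 5
  Seq2 vs Seq3: 13
  Seq2 vs Seq4: 11
  Seq3 vs Seq4: 12
The smallest is 5, between Seq1 and Seq4.

5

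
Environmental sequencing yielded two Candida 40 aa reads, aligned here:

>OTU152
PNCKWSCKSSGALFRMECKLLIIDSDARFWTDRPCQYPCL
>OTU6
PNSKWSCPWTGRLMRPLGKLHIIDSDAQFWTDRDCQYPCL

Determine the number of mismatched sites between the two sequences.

12

The sequences differ at positions 3 (C/S), 8 (K/P), 9 (S/W), 10 (S/T), 12 (A/R), 14 (F/M), 16 (M/P), 17 (E/L), 18 (C/G), 21 (L/H), 28 (R/Q), 34 (P/D).
That gives 12 mismatches out of 40 aligned sites, so the Hamming distance is 12.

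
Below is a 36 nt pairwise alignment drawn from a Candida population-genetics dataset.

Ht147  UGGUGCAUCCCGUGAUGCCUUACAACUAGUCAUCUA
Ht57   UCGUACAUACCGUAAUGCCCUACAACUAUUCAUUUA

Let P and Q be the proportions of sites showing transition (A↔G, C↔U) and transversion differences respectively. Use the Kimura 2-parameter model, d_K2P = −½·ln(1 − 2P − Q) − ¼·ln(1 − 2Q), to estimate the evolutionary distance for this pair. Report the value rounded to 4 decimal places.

Differing sites — 2:G/C (Tv); 5:G/A (Ti); 9:C/A (Tv); 14:G/A (Ti); 20:U/C (Ti); 29:G/U (Tv); 34:C/U (Ti).
Of the 7 differences, 4 transitions and 3 transversions over 36 sites: P = 4/36 = 0.111111, Q = 3/36 = 0.083333.
d = −0.5·ln(0.694445) − 0.25·ln(0.833334) = −0.5·(-0.364642) − 0.25·(-0.182321) = 0.2279.

0.2279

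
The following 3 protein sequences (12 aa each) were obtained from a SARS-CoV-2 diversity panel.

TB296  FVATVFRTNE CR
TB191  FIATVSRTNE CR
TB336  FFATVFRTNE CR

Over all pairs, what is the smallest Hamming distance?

Pairwise Hamming distances:
  TB296 vs TB191: 2
  TB296 vs TB336: 1
  TB191 vs TB336: 2
The smallest is 1, between TB296 and TB336.

1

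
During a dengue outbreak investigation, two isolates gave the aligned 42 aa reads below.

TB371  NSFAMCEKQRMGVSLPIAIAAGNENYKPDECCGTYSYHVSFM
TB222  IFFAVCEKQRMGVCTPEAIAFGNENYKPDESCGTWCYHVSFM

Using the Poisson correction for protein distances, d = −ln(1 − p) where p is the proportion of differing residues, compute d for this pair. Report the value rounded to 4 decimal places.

Mismatches occur at site 1 (N→I), site 2 (S→F), site 5 (M→V), site 14 (S→C), site 15 (L→T), site 17 (I→E), site 21 (A→F), site 31 (C→S), site 35 (Y→W), site 36 (S→C).
p = 10/42 = 0.238095.
d = −ln(1 − 0.238095) = −ln(0.761905) = 0.2719.

0.2719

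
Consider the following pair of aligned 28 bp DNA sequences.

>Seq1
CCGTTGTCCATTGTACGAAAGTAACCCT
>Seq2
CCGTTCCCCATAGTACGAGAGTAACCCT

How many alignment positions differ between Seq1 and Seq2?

4

Mismatches occur at site 6 (G↔C), site 7 (T↔C), site 12 (T↔A), site 19 (A↔G).
That gives 4 mismatches out of 28 aligned sites, so the Hamming distance is 4.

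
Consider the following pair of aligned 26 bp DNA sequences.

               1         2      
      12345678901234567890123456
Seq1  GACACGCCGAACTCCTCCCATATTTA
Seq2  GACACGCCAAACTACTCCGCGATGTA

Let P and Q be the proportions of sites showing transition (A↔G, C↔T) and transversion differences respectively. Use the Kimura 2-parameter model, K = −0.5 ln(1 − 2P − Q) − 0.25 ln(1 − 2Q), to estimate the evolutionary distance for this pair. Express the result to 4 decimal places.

0.2782

The sequences differ at positions 9 (G/A, transition), 14 (C/A, transversion), 19 (C/G, transversion), 20 (A/C, transversion), 21 (T/G, transversion), 24 (T/G, transversion).
Of the 6 differences, 1 transition and 5 transversions over 26 sites: P = 1/26 = 0.038462, Q = 5/26 = 0.192308.
d = −0.5·ln(0.730768) − 0.25·ln(0.615384) = −0.5·(-0.313659) − 0.25·(-0.485509) = 0.2782.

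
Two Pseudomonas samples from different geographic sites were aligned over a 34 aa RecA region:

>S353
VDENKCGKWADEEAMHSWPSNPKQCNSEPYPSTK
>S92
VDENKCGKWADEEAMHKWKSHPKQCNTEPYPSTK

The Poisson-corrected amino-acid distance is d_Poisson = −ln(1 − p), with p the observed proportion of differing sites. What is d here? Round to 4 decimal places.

The sequences differ at positions 17 (S/K), 19 (P/K), 21 (N/H), 27 (S/T).
p = 4/34 = 0.117647.
d = −ln(1 − 0.117647) = −ln(0.882353) = 0.1252.

0.1252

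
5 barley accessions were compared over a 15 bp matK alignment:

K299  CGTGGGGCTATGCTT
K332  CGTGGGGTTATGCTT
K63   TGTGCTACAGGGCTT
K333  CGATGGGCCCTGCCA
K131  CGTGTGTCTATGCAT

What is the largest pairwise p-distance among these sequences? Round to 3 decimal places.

0.733

Pairwise Hamming distances:
  K299 vs K332: 1
  K299 vs K63: 7
  K299 vs K333: 6
  K299 vs K131: 3
  K332 vs K63: 8
  K332 vs K333: 7
  K332 vs K131: 4
  K63 vs K333: 11
  K63 vs K131: 8
  K333 vs K131: 8
The largest is 11 mismatches, between K63 and K333; p = 11/15 = 0.733.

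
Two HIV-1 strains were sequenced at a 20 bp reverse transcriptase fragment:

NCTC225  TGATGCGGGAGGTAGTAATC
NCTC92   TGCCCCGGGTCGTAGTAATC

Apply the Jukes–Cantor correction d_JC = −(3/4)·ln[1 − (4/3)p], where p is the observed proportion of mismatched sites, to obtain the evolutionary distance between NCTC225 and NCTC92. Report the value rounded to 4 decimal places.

0.3041

Differing sites — 3:A/C; 4:T/C; 5:G/C; 10:A/T; 11:G/C.
p = 5/20 = 0.250000.
d = −0.75 · ln(1 − (4/3)·0.250000) = −0.75 · ln(0.666667) = −0.75 · (-0.405465) = 0.3041.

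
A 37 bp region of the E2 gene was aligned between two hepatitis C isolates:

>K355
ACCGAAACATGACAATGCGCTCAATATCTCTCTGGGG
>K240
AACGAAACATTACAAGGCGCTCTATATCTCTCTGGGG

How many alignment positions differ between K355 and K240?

The sequences differ at positions 2 (C/A), 11 (G/T), 16 (T/G), 23 (A/T).
That gives 4 mismatches out of 37 aligned sites, so the Hamming distance is 4.

4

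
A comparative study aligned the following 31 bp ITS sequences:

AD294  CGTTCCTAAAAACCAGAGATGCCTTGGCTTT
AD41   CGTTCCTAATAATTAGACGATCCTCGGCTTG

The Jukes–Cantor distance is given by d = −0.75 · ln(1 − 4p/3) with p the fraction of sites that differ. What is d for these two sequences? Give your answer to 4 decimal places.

0.3672

The sequences differ at positions 10 (A/T), 13 (C/T), 14 (C/T), 18 (G/C), 19 (A/G), 20 (T/A), 21 (G/T), 25 (T/C), 31 (T/G).
p = 9/31 = 0.290323.
d = −0.75 · ln(1 − (4/3)·0.290323) = −0.75 · ln(0.612903) = −0.75 · (-0.489549) = 0.3672.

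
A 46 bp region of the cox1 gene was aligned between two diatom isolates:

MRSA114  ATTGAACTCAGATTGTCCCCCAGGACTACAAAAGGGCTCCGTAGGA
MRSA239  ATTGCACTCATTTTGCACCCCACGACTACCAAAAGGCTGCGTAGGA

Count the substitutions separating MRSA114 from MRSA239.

Mismatches occur at site 5 (A→C), site 11 (G→T), site 12 (A→T), site 16 (T→C), site 17 (C→A), site 23 (G→C), site 30 (A→C), site 34 (G→A), site 39 (C→G).
That gives 9 mismatches out of 46 aligned sites, so the Hamming distance is 9.

9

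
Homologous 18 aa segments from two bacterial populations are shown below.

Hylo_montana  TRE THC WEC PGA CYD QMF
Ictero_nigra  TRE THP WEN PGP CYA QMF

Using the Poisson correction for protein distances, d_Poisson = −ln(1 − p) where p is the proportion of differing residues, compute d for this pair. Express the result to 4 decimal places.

The sequences differ at positions 6 (C/P), 9 (C/N), 12 (A/P), 15 (D/A).
p = 4/18 = 0.222222.
d = −ln(1 − 0.222222) = −ln(0.777778) = 0.2513.

0.2513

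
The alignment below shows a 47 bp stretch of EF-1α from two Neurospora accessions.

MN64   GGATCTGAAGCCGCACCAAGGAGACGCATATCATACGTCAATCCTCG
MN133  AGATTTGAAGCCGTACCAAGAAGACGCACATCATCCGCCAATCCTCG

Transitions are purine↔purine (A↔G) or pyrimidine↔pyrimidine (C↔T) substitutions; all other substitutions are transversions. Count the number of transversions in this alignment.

1

Differing sites — 1:G/A (Ti); 5:C/T (Ti); 14:C/T (Ti); 21:G/A (Ti); 29:T/C (Ti); 35:A/C (Tv); 38:T/C (Ti).
Of the 7 differences, 6 transitions and 1 transversion, so the answer is 1.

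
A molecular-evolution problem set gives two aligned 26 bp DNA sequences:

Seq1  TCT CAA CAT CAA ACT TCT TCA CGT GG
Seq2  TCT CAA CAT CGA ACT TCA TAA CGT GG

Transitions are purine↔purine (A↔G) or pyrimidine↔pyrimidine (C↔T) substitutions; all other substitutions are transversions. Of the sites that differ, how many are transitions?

1

Differing sites — 11:A/G (Ti); 18:T/A (Tv); 20:C/A (Tv).
Of the 3 differences, 1 transition and 2 transversions, so the answer is 1.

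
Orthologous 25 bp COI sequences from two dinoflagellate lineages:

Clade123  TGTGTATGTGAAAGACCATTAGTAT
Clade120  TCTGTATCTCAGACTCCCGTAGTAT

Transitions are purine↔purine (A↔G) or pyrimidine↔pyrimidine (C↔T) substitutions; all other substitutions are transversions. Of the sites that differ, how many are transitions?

1

Mismatches occur at site 2 (G/C, transversion), site 8 (G/C, transversion), site 10 (G/C, transversion), site 12 (A/G, transition), site 14 (G/C, transversion), site 15 (A/T, transversion), site 18 (A/C, transversion), site 19 (T/G, transversion).
Of the 8 differences, 1 transition and 7 transversions, so the answer is 1.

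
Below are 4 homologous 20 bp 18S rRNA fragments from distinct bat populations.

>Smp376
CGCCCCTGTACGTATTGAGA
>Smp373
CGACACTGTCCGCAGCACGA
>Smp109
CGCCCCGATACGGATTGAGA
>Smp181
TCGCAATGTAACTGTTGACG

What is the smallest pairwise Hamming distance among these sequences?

Pairwise Hamming distances:
  Smp376 vs Smp373: 8
  Smp376 vs Smp109: 3
  Smp376 vs Smp181: 10
  Smp373 vs Smp109: 10
  Smp373 vs Smp181: 15
  Smp109 vs Smp181: 13
The smallest is 3, between Smp376 and Smp109.

3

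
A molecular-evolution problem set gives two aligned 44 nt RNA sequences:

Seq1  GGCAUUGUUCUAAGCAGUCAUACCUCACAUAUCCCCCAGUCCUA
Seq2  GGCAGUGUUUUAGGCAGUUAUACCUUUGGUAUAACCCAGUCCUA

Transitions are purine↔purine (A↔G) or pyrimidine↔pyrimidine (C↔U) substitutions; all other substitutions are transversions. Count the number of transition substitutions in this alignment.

Differing sites — 5:U/G (Tv); 10:C/U (Ti); 13:A/G (Ti); 19:C/U (Ti); 26:C/U (Ti); 27:A/U (Tv); 28:C/G (Tv); 29:A/G (Ti); 33:C/A (Tv); 34:C/A (Tv).
Of the 10 differences, 5 transitions and 5 transversions, so the answer is 5.

5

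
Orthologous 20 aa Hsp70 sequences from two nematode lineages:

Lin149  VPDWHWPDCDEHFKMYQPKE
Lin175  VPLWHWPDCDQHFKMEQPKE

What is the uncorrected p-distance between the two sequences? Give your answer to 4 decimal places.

0.1500

Mismatches occur at site 3 (D↔L), site 11 (E↔Q), site 16 (Y↔E).
There are 3 differences over 20 sites, so p = 3/20 = 0.1500.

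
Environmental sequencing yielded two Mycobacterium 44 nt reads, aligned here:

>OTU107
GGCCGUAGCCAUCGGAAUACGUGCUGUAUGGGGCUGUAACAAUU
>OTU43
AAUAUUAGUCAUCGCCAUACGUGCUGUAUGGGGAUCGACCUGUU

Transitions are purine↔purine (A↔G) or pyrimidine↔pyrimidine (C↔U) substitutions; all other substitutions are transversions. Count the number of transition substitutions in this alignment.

5

Differing sites — 1:G/A (Ti); 2:G/A (Ti); 3:C/U (Ti); 4:C/A (Tv); 5:G/U (Tv); 9:C/U (Ti); 15:G/C (Tv); 16:A/C (Tv); 34:C/A (Tv); 36:G/C (Tv); 37:U/G (Tv); 39:A/C (Tv); 41:A/U (Tv); 42:A/G (Ti).
Of the 14 differences, 5 transitions and 9 transversions, so the answer is 5.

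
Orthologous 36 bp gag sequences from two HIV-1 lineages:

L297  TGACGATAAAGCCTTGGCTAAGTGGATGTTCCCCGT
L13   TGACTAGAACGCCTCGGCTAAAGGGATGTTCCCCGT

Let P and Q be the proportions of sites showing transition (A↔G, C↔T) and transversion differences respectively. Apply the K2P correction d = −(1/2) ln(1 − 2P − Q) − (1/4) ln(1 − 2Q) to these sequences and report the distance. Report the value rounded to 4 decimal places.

Mismatches occur at site 5 (G↔T, transversion), site 7 (T↔G, transversion), site 10 (A↔C, transversion), site 15 (T↔C, transition), site 22 (G↔A, transition), site 23 (T↔G, transversion).
Of the 6 differences, 2 transitions and 4 transversions over 36 sites: P = 2/36 = 0.055556, Q = 4/36 = 0.111111.
d = −0.5·ln(0.777777) − 0.25·ln(0.777778) = −0.5·(-0.251315) − 0.25·(-0.251314) = 0.1885.

0.1885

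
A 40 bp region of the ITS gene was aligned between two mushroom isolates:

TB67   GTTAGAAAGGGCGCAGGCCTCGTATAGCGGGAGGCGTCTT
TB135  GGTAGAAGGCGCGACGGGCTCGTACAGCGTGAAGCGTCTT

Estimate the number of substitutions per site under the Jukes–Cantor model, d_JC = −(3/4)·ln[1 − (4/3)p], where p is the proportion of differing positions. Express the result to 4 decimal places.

0.2675

The sequences differ at positions 2 (T/G), 8 (A/G), 10 (G/C), 14 (C/A), 15 (A/C), 18 (C/G), 25 (T/C), 30 (G/T), 33 (G/A).
p = 9/40 = 0.225000.
d = −0.75 · ln(1 − (4/3)·0.225000) = −0.75 · ln(0.700000) = −0.75 · (-0.356675) = 0.2675.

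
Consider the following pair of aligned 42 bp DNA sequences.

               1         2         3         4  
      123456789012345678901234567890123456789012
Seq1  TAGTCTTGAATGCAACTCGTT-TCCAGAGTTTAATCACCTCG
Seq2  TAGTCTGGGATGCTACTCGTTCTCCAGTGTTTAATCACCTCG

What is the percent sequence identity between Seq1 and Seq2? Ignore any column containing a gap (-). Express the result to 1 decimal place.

90.2%

Excluding the 1 gap column leaves 41 comparable sites.
Mismatches occur at site 7 (T/G), site 9 (A/G), site 14 (A/T), site 28 (A/T).
37 of the 41 comparable sites match, so the percent identity is 37/41 × 100 = 90.2%.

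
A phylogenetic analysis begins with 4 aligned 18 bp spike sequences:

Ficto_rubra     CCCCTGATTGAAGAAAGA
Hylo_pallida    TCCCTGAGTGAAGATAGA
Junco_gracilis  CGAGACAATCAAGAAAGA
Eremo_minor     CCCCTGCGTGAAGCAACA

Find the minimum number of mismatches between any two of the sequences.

Pairwise Hamming distances:
  Ficto_rubra vs Hylo_pallida: 3
  Ficto_rubra vs Junco_gracilis: 7
  Ficto_rubra vs Eremo_minor: 4
  Hylo_pallida vs Junco_gracilis: 9
  Hylo_pallida vs Eremo_minor: 5
  Junco_gracilis vs Eremo_minor: 10
The smallest is 3, between Ficto_rubra and Hylo_pallida.

3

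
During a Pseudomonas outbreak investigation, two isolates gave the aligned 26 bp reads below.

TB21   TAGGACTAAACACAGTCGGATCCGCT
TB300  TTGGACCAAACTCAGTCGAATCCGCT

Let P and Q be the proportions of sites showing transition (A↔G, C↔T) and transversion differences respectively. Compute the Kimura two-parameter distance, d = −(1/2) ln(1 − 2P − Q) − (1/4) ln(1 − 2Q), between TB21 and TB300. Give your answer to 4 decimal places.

0.1729

Mismatches occur at site 2 (A↔T, transversion), site 7 (T↔C, transition), site 12 (A↔T, transversion), site 19 (G↔A, transition).
Of the 4 differences, 2 transitions and 2 transversions over 26 sites: P = 2/26 = 0.076923, Q = 2/26 = 0.076923.
d = −0.5·ln(0.769231) − 0.25·ln(0.846154) = −0.5·(-0.262364) − 0.25·(-0.167054) = 0.1729.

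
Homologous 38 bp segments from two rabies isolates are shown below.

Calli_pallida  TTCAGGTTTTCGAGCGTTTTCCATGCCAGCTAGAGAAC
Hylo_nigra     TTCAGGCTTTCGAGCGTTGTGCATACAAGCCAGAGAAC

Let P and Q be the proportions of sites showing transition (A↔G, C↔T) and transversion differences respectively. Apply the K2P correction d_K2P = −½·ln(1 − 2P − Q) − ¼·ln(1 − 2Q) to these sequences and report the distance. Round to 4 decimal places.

0.1781

Mismatches occur at site 7 (T↔C, transition), site 19 (T↔G, transversion), site 21 (C↔G, transversion), site 25 (G↔A, transition), site 27 (C↔A, transversion), site 31 (T↔C, transition).
Of the 6 differences, 3 transitions and 3 transversions over 38 sites: P = 3/38 = 0.078947, Q = 3/38 = 0.078947.
d = −0.5·ln(0.763159) − 0.25·ln(0.842106) = −0.5·(-0.270289) − 0.25·(-0.171849) = 0.1781.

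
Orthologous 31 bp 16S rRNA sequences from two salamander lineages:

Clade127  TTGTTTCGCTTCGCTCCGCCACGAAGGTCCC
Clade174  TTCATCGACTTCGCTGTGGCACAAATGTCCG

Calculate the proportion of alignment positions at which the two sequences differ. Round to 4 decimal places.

0.3548

Mismatches occur at site 3 (G↔C), site 4 (T↔A), site 6 (T↔C), site 7 (C↔G), site 8 (G↔A), site 16 (C↔G), site 17 (C↔T), site 19 (C↔G), site 23 (G↔A), site 26 (G↔T), site 31 (C↔G).
There are 11 differences over 31 sites, so p = 11/31 = 0.3548.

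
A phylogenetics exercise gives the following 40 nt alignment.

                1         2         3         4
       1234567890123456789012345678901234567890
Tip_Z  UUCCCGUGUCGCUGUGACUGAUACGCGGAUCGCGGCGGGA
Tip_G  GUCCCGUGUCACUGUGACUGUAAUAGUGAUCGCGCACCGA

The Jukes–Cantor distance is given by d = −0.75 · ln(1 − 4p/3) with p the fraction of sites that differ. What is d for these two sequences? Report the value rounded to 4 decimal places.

0.3831

The sequences differ at positions 1 (U/G), 11 (G/A), 21 (A/U), 22 (U/A), 24 (C/U), 25 (G/A), 26 (C/G), 27 (G/U), 35 (G/C), 36 (C/A), 37 (G/C), 38 (G/C).
p = 12/40 = 0.300000.
d = −0.75 · ln(1 − (4/3)·0.300000) = −0.75 · ln(0.600000) = −0.75 · (-0.510826) = 0.3831.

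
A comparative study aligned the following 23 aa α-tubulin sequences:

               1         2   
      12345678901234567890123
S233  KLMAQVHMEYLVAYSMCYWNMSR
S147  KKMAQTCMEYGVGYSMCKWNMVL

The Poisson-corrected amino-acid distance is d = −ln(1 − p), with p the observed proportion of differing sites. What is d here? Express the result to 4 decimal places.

The sequences differ at positions 2 (L/K), 6 (V/T), 7 (H/C), 11 (L/G), 13 (A/G), 18 (Y/K), 22 (S/V), 23 (R/L).
p = 8/23 = 0.347826.
d = −ln(1 − 0.347826) = −ln(0.652174) = 0.4274.

0.4274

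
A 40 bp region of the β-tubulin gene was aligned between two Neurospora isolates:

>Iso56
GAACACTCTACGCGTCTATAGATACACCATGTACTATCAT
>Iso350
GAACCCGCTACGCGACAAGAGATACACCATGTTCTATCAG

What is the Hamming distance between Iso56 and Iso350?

Mismatches occur at site 5 (A/C), site 7 (T/G), site 15 (T/A), site 17 (T/A), site 19 (T/G), site 33 (A/T), site 40 (T/G).
That gives 7 mismatches out of 40 aligned sites, so the Hamming distance is 7.

7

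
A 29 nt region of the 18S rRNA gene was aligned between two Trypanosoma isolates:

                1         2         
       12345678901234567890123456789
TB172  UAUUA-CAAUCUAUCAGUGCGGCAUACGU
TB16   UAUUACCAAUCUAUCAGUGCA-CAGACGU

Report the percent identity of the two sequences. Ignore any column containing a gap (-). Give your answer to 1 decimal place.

92.6%

Excluding the 2 gap columns leaves 27 comparable sites.
Mismatches occur at site 21 (G→A), site 25 (U→G).
25 of the 27 comparable sites match, so the percent identity is 25/27 × 100 = 92.6%.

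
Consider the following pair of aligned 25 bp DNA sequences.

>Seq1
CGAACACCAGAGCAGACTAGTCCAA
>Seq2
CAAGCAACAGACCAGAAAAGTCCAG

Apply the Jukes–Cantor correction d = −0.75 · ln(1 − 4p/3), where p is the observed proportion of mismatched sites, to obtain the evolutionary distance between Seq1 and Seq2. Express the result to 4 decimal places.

Differing sites — 2:G/A; 4:A/G; 7:C/A; 12:G/C; 17:C/A; 18:T/A; 25:A/G.
p = 7/25 = 0.280000.
d = −0.75 · ln(1 − (4/3)·0.280000) = −0.75 · ln(0.626667) = −0.75 · (-0.467340) = 0.3505.

0.3505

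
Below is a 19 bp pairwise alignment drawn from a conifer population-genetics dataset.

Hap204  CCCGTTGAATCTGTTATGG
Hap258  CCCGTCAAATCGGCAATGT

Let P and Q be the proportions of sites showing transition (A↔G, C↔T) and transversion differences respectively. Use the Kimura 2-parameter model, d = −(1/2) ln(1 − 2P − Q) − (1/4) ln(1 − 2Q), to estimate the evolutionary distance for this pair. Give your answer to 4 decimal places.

0.4158

Mismatches occur at site 6 (T↔C, transition), site 7 (G↔A, transition), site 12 (T↔G, transversion), site 14 (T↔C, transition), site 15 (T↔A, transversion), site 19 (G↔T, transversion).
Of the 6 differences, 3 transitions and 3 transversions over 19 sites: P = 3/19 = 0.157895, Q = 3/19 = 0.157895.
d = −0.5·ln(0.526315) − 0.25·ln(0.684210) = −0.5·(-0.641855) − 0.25·(-0.379490) = 0.4158.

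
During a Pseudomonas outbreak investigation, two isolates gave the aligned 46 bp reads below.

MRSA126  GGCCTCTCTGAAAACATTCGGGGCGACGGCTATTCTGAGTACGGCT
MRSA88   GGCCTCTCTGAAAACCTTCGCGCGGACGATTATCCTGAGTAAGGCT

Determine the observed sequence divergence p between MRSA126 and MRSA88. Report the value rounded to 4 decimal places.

0.1739

The sequences differ at positions 16 (A/C), 21 (G/C), 23 (G/C), 24 (C/G), 29 (G/A), 30 (C/T), 34 (T/C), 42 (C/A).
There are 8 differences over 46 sites, so p = 8/46 = 0.1739.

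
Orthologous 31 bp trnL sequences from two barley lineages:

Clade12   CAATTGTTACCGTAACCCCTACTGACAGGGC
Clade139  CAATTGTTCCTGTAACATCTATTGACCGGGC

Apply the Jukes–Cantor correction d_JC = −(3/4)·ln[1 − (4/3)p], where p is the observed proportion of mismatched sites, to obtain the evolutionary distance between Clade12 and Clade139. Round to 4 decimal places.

Mismatches occur at site 9 (A↔C), site 11 (C↔T), site 17 (C↔A), site 18 (C↔T), site 22 (C↔T), site 27 (A↔C).
p = 6/31 = 0.193548.
d = −0.75 · ln(1 − (4/3)·0.193548) = −0.75 · ln(0.741936) = −0.75 · (-0.298492) = 0.2239.

0.2239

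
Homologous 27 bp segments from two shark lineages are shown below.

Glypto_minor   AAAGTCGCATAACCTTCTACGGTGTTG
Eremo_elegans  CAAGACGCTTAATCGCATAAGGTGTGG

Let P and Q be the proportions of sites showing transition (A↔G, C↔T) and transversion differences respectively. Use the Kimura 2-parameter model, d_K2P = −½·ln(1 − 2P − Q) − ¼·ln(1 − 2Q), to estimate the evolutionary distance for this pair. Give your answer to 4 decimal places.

0.4443

Differing sites — 1:A/C (Tv); 5:T/A (Tv); 9:A/T (Tv); 13:C/T (Ti); 15:T/G (Tv); 16:T/C (Ti); 17:C/A (Tv); 20:C/A (Tv); 26:T/G (Tv).
Of the 9 differences, 2 transitions and 7 transversions over 27 sites: P = 2/27 = 0.074074, Q = 7/27 = 0.259259.
d = −0.5·ln(0.592593) − 0.25·ln(0.481482) = −0.5·(-0.523247) − 0.25·(-0.730886) = 0.4443.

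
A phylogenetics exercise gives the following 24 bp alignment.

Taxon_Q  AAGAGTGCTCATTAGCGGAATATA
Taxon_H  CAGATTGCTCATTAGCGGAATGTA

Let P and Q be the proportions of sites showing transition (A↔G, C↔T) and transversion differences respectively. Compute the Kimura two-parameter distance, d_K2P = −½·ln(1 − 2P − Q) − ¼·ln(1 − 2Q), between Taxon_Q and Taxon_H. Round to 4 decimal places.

Mismatches occur at site 1 (A/C, transversion), site 5 (G/T, transversion), site 22 (A/G, transition).
Of the 3 differences, 1 transition and 2 transversions over 24 sites: P = 1/24 = 0.041667, Q = 2/24 = 0.083333.
d = −0.5·ln(0.833333) − 0.25·ln(0.833334) = −0.5·(-0.182322) − 0.25·(-0.182321) = 0.1367.

0.1367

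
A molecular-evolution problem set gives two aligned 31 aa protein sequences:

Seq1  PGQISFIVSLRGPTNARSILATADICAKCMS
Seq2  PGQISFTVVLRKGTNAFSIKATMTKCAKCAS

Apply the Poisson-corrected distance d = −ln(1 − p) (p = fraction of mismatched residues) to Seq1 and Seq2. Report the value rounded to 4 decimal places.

Mismatches occur at site 7 (I↔T), site 9 (S↔V), site 12 (G↔K), site 13 (P↔G), site 17 (R↔F), site 20 (L↔K), site 23 (A↔M), site 24 (D↔T), site 25 (I↔K), site 30 (M↔A).
p = 10/31 = 0.322581.
d = −ln(1 − 0.322581) = −ln(0.677419) = 0.3895.

0.3895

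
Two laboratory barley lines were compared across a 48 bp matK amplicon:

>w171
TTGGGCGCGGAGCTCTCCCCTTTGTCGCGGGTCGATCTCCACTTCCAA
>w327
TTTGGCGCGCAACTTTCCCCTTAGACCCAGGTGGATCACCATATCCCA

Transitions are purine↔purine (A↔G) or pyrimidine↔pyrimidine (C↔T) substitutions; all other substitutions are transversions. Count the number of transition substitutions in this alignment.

4

Differing sites — 3:G/T (Tv); 10:G/C (Tv); 12:G/A (Ti); 15:C/T (Ti); 23:T/A (Tv); 25:T/A (Tv); 27:G/C (Tv); 29:G/A (Ti); 33:C/G (Tv); 38:T/A (Tv); 42:C/T (Ti); 43:T/A (Tv); 47:A/C (Tv).
Of the 13 differences, 4 transitions and 9 transversions, so the answer is 4.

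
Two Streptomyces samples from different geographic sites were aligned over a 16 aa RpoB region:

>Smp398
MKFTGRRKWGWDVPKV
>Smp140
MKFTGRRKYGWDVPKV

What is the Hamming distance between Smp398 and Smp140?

A single mismatch occurs at site 9 (W→Y).
That gives 1 mismatch out of 16 aligned sites, so the Hamming distance is 1.

1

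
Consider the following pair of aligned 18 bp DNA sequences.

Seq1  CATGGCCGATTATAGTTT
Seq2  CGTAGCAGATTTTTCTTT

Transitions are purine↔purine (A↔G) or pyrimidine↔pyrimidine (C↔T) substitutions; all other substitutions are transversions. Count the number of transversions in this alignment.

4

Differing sites — 2:A/G (Ti); 4:G/A (Ti); 7:C/A (Tv); 12:A/T (Tv); 14:A/T (Tv); 15:G/C (Tv).
Of the 6 differences, 2 transitions and 4 transversions, so the answer is 4.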